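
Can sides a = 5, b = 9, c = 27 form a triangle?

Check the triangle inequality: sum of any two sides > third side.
a + b vs c: 5 + 9 = 14 ≤ 27  ✗
a + c vs b: 5 + 27 = 32 > 9  ✓
b + c vs a: 9 + 27 = 36 > 5  ✓

No: 5 + 9 = 14 is not > 27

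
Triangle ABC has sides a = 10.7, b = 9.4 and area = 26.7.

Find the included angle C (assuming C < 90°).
Area = ½·a·b·sin(C)  ⇒  sin(C) = 2·Area/(a·b) = 2·26.7/(10.7·9.4) = 53.4/100.58 ≈ 0.530921
C = arcsin(0.530921) ≈ 32.0677° (taking the acute solution since C < 90°)

C = 32.07°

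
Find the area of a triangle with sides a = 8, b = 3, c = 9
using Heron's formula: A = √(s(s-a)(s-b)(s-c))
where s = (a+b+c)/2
s = (8 + 3 + 9)/2 = 20/2 = 10
s − a = 2, s − b = 7, s − c = 1
s(s−a)(s−b)(s−c) = 10·2·7·1 = 140
Area = √140 ≈ 11.8322

s = 10.0, Area = 11.83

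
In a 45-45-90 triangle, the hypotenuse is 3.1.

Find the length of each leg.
In a 45-45-90 triangle hypotenuse = leg·√2, so leg = hypotenuse/√2.
Leg = 3.1/√2 ≈ 3.1/1.41421 ≈ 2.19203

Each leg = 2.192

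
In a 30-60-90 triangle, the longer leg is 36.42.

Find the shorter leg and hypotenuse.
In a 30-60-90 triangle the sides are in ratio 1 : √3 : 2, so short leg = long leg/√3 and hypotenuse = 2·(short leg).
Short leg = 36.42/√3 ≈ 36.42/1.73205 ≈ 21.0271
Hypotenuse = 2·21.0271 ≈ 42.0542

Short leg = 21.03, Hypotenuse = 42.05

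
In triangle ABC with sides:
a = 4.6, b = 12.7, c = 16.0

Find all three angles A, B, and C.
Law of cosines for each angle (a² = 21.16, b² = 161.29, c² = 256):
cos(A) = (b² + c² − a²)/(2bc) = (161.29 + 256 − 21.16)/(2·12.7·16.0) = 396.13/406.4 ≈ 0.974729  ⇒  A ≈ 12.9082°
cos(B) = (a² + c² − b²)/(2ac) = (21.16 + 256 − 161.29)/(2·4.6·16.0) = 115.87/147.2 ≈ 0.78716  ⇒  B ≈ 38.0791°
cos(C) = (a² + b² − c²)/(2ab) = (21.16 + 161.29 − 256)/(2·4.6·12.7) = -73.55/116.84 ≈ -0.629493  ⇒  C ≈ 129.013°
Check: A + B + C ≈ 180°

A = 12.91°, B = 38.08°, C = 129°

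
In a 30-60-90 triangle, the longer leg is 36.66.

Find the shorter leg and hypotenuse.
In a 30-60-90 triangle the sides are in ratio 1 : √3 : 2, so short leg = long leg/√3 and hypotenuse = 2·(short leg).
Short leg = 36.66/√3 ≈ 36.66/1.73205 ≈ 21.1657
Hypotenuse = 2·21.1657 ≈ 42.3313

Short leg = 21.17, Hypotenuse = 42.33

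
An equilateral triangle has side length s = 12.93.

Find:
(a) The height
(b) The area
(a) The height splits the triangle into two 30-60-90 halves: h = s·√3/2 = 12.93·1.73205/2 ≈ 22.3954/2 ≈ 11.1977
(b) Area = (√3/4)·s² = (√3/4)·12.93² = (√3/4)·167.1849 ≈ 0.433013·167.1849 ≈ 72.3932

Height = 11.2, Area = 72.39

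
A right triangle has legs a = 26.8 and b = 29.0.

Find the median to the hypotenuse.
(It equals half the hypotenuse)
Hypotenuse c = √(a² + b²) = √(718.24 + 841) = √1559.24 ≈ 39.4872
Median to hypotenuse = c/2 ≈ 39.4872/2 ≈ 19.7436

Median = 19.74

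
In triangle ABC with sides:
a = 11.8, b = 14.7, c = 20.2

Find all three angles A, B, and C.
Law of cosines for each angle (a² = 139.24, b² = 216.09, c² = 408.04):
cos(A) = (b² + c² − a²)/(2bc) = (216.09 + 408.04 − 139.24)/(2·14.7·20.2) = 484.89/593.88 ≈ 0.816478  ⇒  A ≈ 35.2662°
cos(B) = (a² + c² − b²)/(2ac) = (139.24 + 408.04 − 216.09)/(2·11.8·20.2) = 331.19/476.72 ≈ 0.694726  ⇒  B ≈ 45.9946°
cos(C) = (a² + b² − c²)/(2ab) = (139.24 + 216.09 − 408.04)/(2·11.8·14.7) = -52.71/346.92 ≈ -0.151937  ⇒  C ≈ 98.7392°
Check: A + B + C ≈ 180°

A = 35.27°, B = 45.99°, C = 98.74°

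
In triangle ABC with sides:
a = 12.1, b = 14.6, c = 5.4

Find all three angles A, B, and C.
Law of cosines for each angle (a² = 146.41, b² = 213.16, c² = 29.16):
cos(A) = (b² + c² − a²)/(2bc) = (213.16 + 29.16 − 146.41)/(2·14.6·5.4) = 95.91/157.68 ≈ 0.608257  ⇒  A ≈ 52.5364°
cos(B) = (a² + c² − b²)/(2ac) = (146.41 + 29.16 − 213.16)/(2·12.1·5.4) = -37.59/130.68 ≈ -0.287649  ⇒  B ≈ 106.717°
cos(C) = (a² + b² − c²)/(2ab) = (146.41 + 213.16 − 29.16)/(2·12.1·14.6) = 330.41/353.32 ≈ 0.935158  ⇒  C ≈ 20.7463°
Check: A + B + C ≈ 180°

A = 52.54°, B = 106.7°, C = 20.75°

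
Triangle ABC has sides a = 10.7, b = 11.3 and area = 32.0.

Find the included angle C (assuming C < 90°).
Area = ½·a·b·sin(C)  ⇒  sin(C) = 2·Area/(a·b) = 2·32.0/(10.7·11.3) = 64/120.91 ≈ 0.529319
C = arcsin(0.529319) ≈ 31.9595° (taking the acute solution since C < 90°)

C = 31.96°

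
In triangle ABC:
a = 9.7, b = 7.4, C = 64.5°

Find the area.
Two sides and the included angle (SAS): A = ½·a·b·sin(C) = ½·9.7·7.4·sin(64.5°)
sin(64.5°) ≈ 0.902585
A ≈ ½·71.78·0.902585 = 35.89·0.902585 ≈ 32.3938

Area = 32.39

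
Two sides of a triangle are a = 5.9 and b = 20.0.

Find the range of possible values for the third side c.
Triangle inequality: |a − b| < c < a + b
|a − b| = |5.9 − 20.0| = 14.1
a + b = 5.9 + 20.0 = 25.9

14.1 < c < 25.9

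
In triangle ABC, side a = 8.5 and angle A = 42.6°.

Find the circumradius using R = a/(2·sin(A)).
R = a/(2·sin(A)) = 8.5/(2·sin(42.6°))
sin(42.6°) ≈ 0.676876
R ≈ 8.5/(2·0.676876) = 8.5/1.35375 ≈ 6.27885

R = 6.279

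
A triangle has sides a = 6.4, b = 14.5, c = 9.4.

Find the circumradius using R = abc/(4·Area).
First find the area with Heron's formula.
s = (6.4 + 14.5 + 9.4)/2 = 15.15
Area = √(s(s−a)(s−b)(s−c)) = √(15.15·8.75·0.65·5.75) ≈ √495.452 ≈ 22.2588
abc = 6.4·14.5·9.4 = 872.32
R = abc/(4·Area) ≈ 872.32/(4·22.2588) = 872.32/89.035 ≈ 9.79749

R = 9.797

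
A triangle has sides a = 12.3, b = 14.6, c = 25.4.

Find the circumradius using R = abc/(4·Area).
First find the area with Heron's formula.
s = (12.3 + 14.6 + 25.4)/2 = 26.15
Area = √(s(s−a)(s−b)(s−c)) = √(26.15·13.85·11.55·0.75) ≈ √3137.36 ≈ 56.0122
abc = 12.3·14.6·25.4 = 4561.332
R = abc/(4·Area) ≈ 4561.332/(4·56.0122) = 4561.332/224.049 ≈ 20.3587

R = 20.36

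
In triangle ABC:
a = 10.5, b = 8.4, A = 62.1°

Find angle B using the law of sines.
a/sin(A) = b/sin(B)  ⇒  sin(B) = b·sin(A)/a = 8.4·sin(62.1°)/10.5
sin(62.1°) ≈ 0.883766
sin(B) ≈ 8.4·0.883766/10.5 ≈ 7.42363/10.5 ≈ 0.707013
B = arcsin(0.707013) ≈ 44.9924°
(Since b ≤ a we need B ≤ A, so the obtuse alternative 180° − 44.9924° ≈ 135.008° is rejected.)

B = 44.99°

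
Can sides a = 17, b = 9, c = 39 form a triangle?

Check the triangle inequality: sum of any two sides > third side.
a + b vs c: 17 + 9 = 26 ≤ 39  ✗
a + c vs b: 17 + 39 = 56 > 9  ✓
b + c vs a: 9 + 39 = 48 > 17  ✓

No: 17 + 9 = 26 is not > 39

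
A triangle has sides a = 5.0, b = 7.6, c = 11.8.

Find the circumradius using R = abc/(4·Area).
First find the area with Heron's formula.
s = (5.0 + 7.6 + 11.8)/2 = 12.2
Area = √(s(s−a)(s−b)(s−c)) = √(12.2·7.2·4.6·0.4) ≈ √161.626 ≈ 12.7132
abc = 5.0·7.6·11.8 = 448.4
R = abc/(4·Area) ≈ 448.4/(4·12.7132) = 448.4/50.8528 ≈ 8.8176

R = 8.818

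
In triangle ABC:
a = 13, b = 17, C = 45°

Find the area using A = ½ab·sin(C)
A = ½·a·b·sin(C) = ½·13·17·sin(45°)
sin(45°) ≈ 0.707107
A ≈ ½·221·0.707107 = 110.5·0.707107 ≈ 78.1353

Area = 78.14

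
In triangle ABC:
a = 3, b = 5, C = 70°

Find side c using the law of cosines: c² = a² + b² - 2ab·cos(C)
c² = 3² + 5² − 2·3·5·cos(70°)
cos(70°) ≈ 0.34202
c² ≈ 9 + 25 − 30·(0.34202) ≈ 34 − 10.2606 ≈ 23.7394
c ≈ √23.7394 ≈ 4.87231

c = 4.872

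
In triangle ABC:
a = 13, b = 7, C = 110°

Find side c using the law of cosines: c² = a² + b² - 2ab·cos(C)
c² = 13² + 7² − 2·13·7·cos(110°)
cos(110°) ≈ -0.34202
c² ≈ 169 + 49 − 182·(-0.34202) ≈ 218 + 62.2477 ≈ 280.248
c ≈ √280.248 ≈ 16.7406

c = 16.74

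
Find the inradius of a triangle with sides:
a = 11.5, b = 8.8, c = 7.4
r = Area/s where s is the semi-perimeter.
s = (11.5 + 8.8 + 7.4)/2 = 27.7/2 = 13.85
Area = √(s(s−a)(s−b)(s−c)) = √(13.85·2.35·5.05·6.45) ≈ √1060.15 ≈ 32.56
r ≈ 32.56/13.85 ≈ 2.3509

r = 2.351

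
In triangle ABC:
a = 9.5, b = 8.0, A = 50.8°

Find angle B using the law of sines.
a/sin(A) = b/sin(B)  ⇒  sin(B) = b·sin(A)/a = 8.0·sin(50.8°)/9.5
sin(50.8°) ≈ 0.774944
sin(B) ≈ 8.0·0.774944/9.5 ≈ 6.19956/9.5 ≈ 0.652585
B = arcsin(0.652585) ≈ 40.7368°
(Since b ≤ a we need B ≤ A, so the obtuse alternative 180° − 40.7368° ≈ 139.263° is rejected.)

B = 40.74°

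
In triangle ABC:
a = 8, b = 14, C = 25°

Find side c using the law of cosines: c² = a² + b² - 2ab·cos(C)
c² = 8² + 14² − 2·8·14·cos(25°)
cos(25°) ≈ 0.906308
c² ≈ 64 + 196 − 224·(0.906308) ≈ 260 − 203.013 ≈ 56.9871
c ≈ √56.9871 ≈ 7.54898

c = 7.549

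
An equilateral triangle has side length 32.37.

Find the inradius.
r = Area/s with s the semi-perimeter.
Area = (√3/4)·32.37² = (√3/4)·1047.8169 ≈ 0.433013·1047.8169 ≈ 453.718
s = 3·32.37/2 = 48.555
r ≈ 453.718/48.555 ≈ 9.34441
(Equivalently r = side/(2√3) = 32.37/3.4641 ≈ 9.34441.)

r = 9.344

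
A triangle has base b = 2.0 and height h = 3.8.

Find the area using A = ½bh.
A = ½·b·h = ½·2.0·3.8 = ½·7.6 = 3.8

Area = 3.8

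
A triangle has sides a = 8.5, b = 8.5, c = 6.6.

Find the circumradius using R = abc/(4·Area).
First find the area with Heron's formula.
s = (8.5 + 8.5 + 6.6)/2 = 11.8
Area = √(s(s−a)(s−b)(s−c)) = √(11.8·3.3·3.3·5.2) ≈ √668.21 ≈ 25.8498
abc = 8.5·8.5·6.6 = 476.85
R = abc/(4·Area) ≈ 476.85/(4·25.8498) = 476.85/103.399 ≈ 4.61174

R = 4.612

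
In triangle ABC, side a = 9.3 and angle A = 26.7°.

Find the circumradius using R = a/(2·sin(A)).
R = a/(2·sin(A)) = 9.3/(2·sin(26.7°))
sin(26.7°) ≈ 0.449319
R ≈ 9.3/(2·0.449319) = 9.3/0.898638 ≈ 10.349

R = 10.35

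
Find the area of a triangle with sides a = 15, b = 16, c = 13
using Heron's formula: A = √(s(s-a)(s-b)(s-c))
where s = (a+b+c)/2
s = (15 + 16 + 13)/2 = 44/2 = 22
s − a = 7, s − b = 6, s − c = 9
s(s−a)(s−b)(s−c) = 22·7·6·9 = 8316
Area = √8316 ≈ 91.1921

s = 22.0, Area = 91.19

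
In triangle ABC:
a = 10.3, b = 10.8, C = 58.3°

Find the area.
Two sides and the included angle (SAS): A = ½·a·b·sin(C) = ½·10.3·10.8·sin(58.3°)
sin(58.3°) ≈ 0.850811
A ≈ ½·111.24·0.850811 = 55.62·0.850811 ≈ 47.3221

Area = 47.32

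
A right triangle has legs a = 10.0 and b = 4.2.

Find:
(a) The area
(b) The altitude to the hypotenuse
(a) The legs are perpendicular, so Area = ½·a·b = ½·10.0·4.2 = ½·42 = 21
(b) Hypotenuse c = √(a² + b²) = √(100 + 17.64) = √117.64 ≈ 10.8462
    Area = ½·c·h_c  ⇒  h_c = 2·Area/c = 42/10.8462 ≈ 3.87232

Area = 21, h_c = 3.872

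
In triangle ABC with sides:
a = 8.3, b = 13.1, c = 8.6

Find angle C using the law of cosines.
c² = a² + b² − 2ab·cos(C)  ⇒  cos(C) = (a² + b² − c²)/(2ab)
cos(C) = (8.3² + 13.1² − 8.6²)/(2·8.3·13.1) = (68.89 + 171.61 − 73.96)/217.46 = 166.54/217.46 ≈ 0.765842
C = arccos(0.765842) ≈ 40.018°

C = 40.02°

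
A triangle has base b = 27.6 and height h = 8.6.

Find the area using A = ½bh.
A = ½·b·h = ½·27.6·8.6 = ½·237.36 = 118.68

Area = 118.68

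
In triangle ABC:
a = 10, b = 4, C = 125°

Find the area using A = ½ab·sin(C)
A = ½·a·b·sin(C) = ½·10·4·sin(125°)
sin(125°) ≈ 0.819152
A ≈ ½·40·0.819152 = 20·0.819152 ≈ 16.383

Area = 16.38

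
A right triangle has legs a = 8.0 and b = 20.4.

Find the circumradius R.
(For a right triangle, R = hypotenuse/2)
Hypotenuse c = √(a² + b²) = √(64 + 416.16) = √480.16 ≈ 21.9126
R = c/2 ≈ 21.9126/2 ≈ 10.9563

R = 10.96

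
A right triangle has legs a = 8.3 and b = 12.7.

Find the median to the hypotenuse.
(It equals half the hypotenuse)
Hypotenuse c = √(a² + b²) = √(68.89 + 161.29) = √230.18 ≈ 15.1717
Median to hypotenuse = c/2 ≈ 15.1717/2 ≈ 7.58584

Median = 7.586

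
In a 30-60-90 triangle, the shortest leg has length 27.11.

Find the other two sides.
In a 30-60-90 triangle the sides are in ratio 1 : √3 : 2 (short leg : long leg : hypotenuse).
Long leg = 27.11·√3 ≈ 27.11·1.73205 ≈ 46.9559
Hypotenuse = 2·27.11 = 54.22

Long leg = 27.11√3 = 46.96, Hypotenuse = 54.22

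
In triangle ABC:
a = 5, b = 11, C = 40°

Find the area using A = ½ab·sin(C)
A = ½·a·b·sin(C) = ½·5·11·sin(40°)
sin(40°) ≈ 0.642788
A ≈ ½·55·0.642788 = 27.5·0.642788 ≈ 17.6767

Area = 17.68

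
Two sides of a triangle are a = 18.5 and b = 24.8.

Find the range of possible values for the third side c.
Triangle inequality: |a − b| < c < a + b
|a − b| = |18.5 − 24.8| = 6.3
a + b = 18.5 + 24.8 = 43.3

6.3 < c < 43.3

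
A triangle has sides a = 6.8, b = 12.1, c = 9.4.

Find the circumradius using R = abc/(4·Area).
First find the area with Heron's formula.
s = (6.8 + 12.1 + 9.4)/2 = 14.15
Area = √(s(s−a)(s−b)(s−c)) = √(14.15·7.35·2.05·4.75) ≈ √1012.72 ≈ 31.8233
abc = 6.8·12.1·9.4 = 773.432
R = abc/(4·Area) ≈ 773.432/(4·31.8233) = 773.432/127.293 ≈ 6.07598

R = 6.076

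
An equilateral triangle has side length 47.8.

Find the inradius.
r = Area/s with s the semi-perimeter.
Area = (√3/4)·47.8² = (√3/4)·2284.84 ≈ 0.433013·2284.84 ≈ 989.365
s = 3·47.8/2 = 71.7
r ≈ 989.365/71.7 ≈ 13.7987
(Equivalently r = side/(2√3) = 47.8/3.4641 ≈ 13.7987.)

r = 13.8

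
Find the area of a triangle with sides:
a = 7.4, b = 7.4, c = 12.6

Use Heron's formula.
s = (7.4 + 7.4 + 12.6)/2 = 27.4/2 = 13.7
s − a = 6.3, s − b = 6.3, s − c = 1.1
s(s−a)(s−b)(s−c) = 13.7·6.3·6.3·1.1 ≈ 598.128
Area = √598.128 ≈ 24.4567

Area = 24.46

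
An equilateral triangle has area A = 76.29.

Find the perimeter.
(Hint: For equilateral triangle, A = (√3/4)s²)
A = (√3/4)s²  ⇒  s² = 4A/√3 = 4·76.29/√3 = 305.16/1.73205 ≈ 176.184
s ≈ √176.184 ≈ 13.2734
Perimeter = 3s ≈ 3·13.2734 ≈ 39.8203

Perimeter = 39.82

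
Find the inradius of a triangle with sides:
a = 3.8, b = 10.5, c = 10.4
r = Area/s where s is the semi-perimeter.
s = (3.8 + 10.5 + 10.4)/2 = 24.7/2 = 12.35
Area = √(s(s−a)(s−b)(s−c)) = √(12.35·8.55·1.85·1.95) ≈ √380.925 ≈ 19.5173
r ≈ 19.5173/12.35 ≈ 1.58035

r = 1.58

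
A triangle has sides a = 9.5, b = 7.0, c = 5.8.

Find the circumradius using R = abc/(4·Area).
First find the area with Heron's formula.
s = (9.5 + 7.0 + 5.8)/2 = 11.15
Area = √(s(s−a)(s−b)(s−c)) = √(11.15·1.65·4.15·5.35) ≈ √408.47 ≈ 20.2107
abc = 9.5·7.0·5.8 = 385.7
R = abc/(4·Area) ≈ 385.7/(4·20.2107) = 385.7/80.8426 ≈ 4.771

R = 4.771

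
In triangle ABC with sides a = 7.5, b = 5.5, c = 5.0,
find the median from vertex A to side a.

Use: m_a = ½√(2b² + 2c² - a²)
m_a = ½√(2·5.5² + 2·5.0² − 7.5²) = ½√(2·30.25 + 2·25 − 56.25) = ½√(60.5 + 50 − 56.25) = ½√54.25
√54.25 ≈ 7.36546, so m_a ≈ 3.68273

m_a = 3.683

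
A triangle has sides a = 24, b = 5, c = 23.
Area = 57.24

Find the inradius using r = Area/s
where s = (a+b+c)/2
s = (24 + 5 + 23)/2 = 52/2 = 26
r = Area/s = 57.24/26 ≈ 2.20154

r = 2.202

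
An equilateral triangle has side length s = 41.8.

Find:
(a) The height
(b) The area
(a) The height splits the triangle into two 30-60-90 halves: h = s·√3/2 = 41.8·1.73205/2 ≈ 72.3997/2 ≈ 36.1999
(b) Area = (√3/4)·s² = (√3/4)·41.8² = (√3/4)·1747.24 ≈ 0.433013·1747.24 ≈ 756.577

Height = 36.2, Area = 756.6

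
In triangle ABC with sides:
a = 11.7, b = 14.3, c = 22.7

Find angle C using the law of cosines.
c² = a² + b² − 2ab·cos(C)  ⇒  cos(C) = (a² + b² − c²)/(2ab)
cos(C) = (11.7² + 14.3² − 22.7²)/(2·11.7·14.3) = (136.89 + 204.49 − 515.29)/334.62 = -173.91/334.62 ≈ -0.519724
C = arccos(-0.519724) ≈ 121.314°

C = 121.3°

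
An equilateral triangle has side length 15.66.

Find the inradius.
r = Area/s with s the semi-perimeter.
Area = (√3/4)·15.66² = (√3/4)·245.2356 ≈ 0.433013·245.2356 ≈ 106.19
s = 3·15.66/2 = 23.49
r ≈ 106.19/23.49 ≈ 4.52065
(Equivalently r = side/(2√3) = 15.66/3.4641 ≈ 4.52065.)

r = 4.521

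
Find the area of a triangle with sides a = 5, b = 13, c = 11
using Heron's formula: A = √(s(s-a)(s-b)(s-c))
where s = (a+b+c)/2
s = (5 + 13 + 11)/2 = 29/2 = 14.5
s − a = 9.5, s − b = 1.5, s − c = 3.5
s(s−a)(s−b)(s−c) = 14.5·9.5·1.5·3.5 = 723.1875
Area = √723.1875 ≈ 26.8921

s = 14.5, Area = 26.89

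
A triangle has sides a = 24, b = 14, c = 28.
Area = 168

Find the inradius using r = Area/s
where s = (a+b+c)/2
s = (24 + 14 + 28)/2 = 66/2 = 33
r = Area/s = 168/33 ≈ 5.09091

r = 5.091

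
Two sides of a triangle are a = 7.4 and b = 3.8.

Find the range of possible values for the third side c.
Triangle inequality: |a − b| < c < a + b
|a − b| = |7.4 − 3.8| = 3.6
a + b = 7.4 + 3.8 = 11.2

3.6 < c < 11.2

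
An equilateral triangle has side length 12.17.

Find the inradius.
r = Area/s with s the semi-perimeter.
Area = (√3/4)·12.17² = (√3/4)·148.1089 ≈ 0.433013·148.1089 ≈ 64.133
s = 3·12.17/2 = 18.255
r ≈ 64.133/18.255 ≈ 3.51318
(Equivalently r = side/(2√3) = 12.17/3.4641 ≈ 3.51318.)

r = 3.513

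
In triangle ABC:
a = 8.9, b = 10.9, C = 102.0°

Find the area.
Two sides and the included angle (SAS): A = ½·a·b·sin(C) = ½·8.9·10.9·sin(102.0°)
sin(102.0°) ≈ 0.978148
A ≈ ½·97.01·0.978148 = 48.505·0.978148 ≈ 47.445

Area = 47.45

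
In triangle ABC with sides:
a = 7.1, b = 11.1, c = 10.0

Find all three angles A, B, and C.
Law of cosines for each angle (a² = 50.41, b² = 123.21, c² = 100):
cos(A) = (b² + c² − a²)/(2bc) = (123.21 + 100 − 50.41)/(2·11.1·10.0) = 172.8/222 ≈ 0.778378  ⇒  A ≈ 38.8877°
cos(B) = (a² + c² − b²)/(2ac) = (50.41 + 100 − 123.21)/(2·7.1·10.0) = 27.2/142 ≈ 0.191549  ⇒  B ≈ 78.9568°
cos(C) = (a² + b² − c²)/(2ab) = (50.41 + 123.21 − 100)/(2·7.1·11.1) = 73.62/157.62 ≈ 0.467073  ⇒  C ≈ 62.1556°
Check: A + B + C ≈ 180°

A = 38.89°, B = 78.96°, C = 62.16°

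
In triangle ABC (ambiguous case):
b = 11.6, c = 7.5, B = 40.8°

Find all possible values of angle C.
b/sin(B) = c/sin(C)  ⇒  sin(C) = c·sin(B)/b = 7.5·sin(40.8°)/11.6
sin(40.8°) ≈ 0.653421
sin(C) ≈ 7.5·0.653421/11.6 ≈ 4.90065/11.6 ≈ 0.42247
Candidate 1: C₁ = arcsin(0.42247) ≈ 24.9906°  →  A = 180° − 40.8° − 24.9906° ≈ 114.209° > 0, valid
Candidate 2: C₂ = 180° − C₁ ≈ 155.009°  →  A = 180° − 40.8° − 155.009° ≈ -15.8094° ≤ 0, not a valid triangle

C = 24.99° (one solution)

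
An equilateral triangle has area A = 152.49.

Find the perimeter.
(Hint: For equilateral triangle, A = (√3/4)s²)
A = (√3/4)s²  ⇒  s² = 4A/√3 = 4·152.49/√3 = 609.96/1.73205 ≈ 352.161
s ≈ √352.161 ≈ 18.7659
Perimeter = 3s ≈ 3·18.7659 ≈ 56.2978

Perimeter = 56.3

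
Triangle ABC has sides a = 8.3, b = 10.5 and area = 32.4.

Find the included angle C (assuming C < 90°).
Area = ½·a·b·sin(C)  ⇒  sin(C) = 2·Area/(a·b) = 2·32.4/(8.3·10.5) = 64.8/87.15 ≈ 0.743546
C = arcsin(0.743546) ≈ 48.0343° (taking the acute solution since C < 90°)

C = 48.03°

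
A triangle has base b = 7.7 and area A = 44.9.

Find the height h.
A = ½·b·h  ⇒  h = 2A/b = 2·44.9/7.7 = 89.8/7.7 ≈ 11.6623

h = 11.66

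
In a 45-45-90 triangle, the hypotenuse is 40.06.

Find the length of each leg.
In a 45-45-90 triangle hypotenuse = leg·√2, so leg = hypotenuse/√2.
Leg = 40.06/√2 ≈ 40.06/1.41421 ≈ 28.3267

Each leg = 28.33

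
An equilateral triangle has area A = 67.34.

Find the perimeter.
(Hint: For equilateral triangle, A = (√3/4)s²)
A = (√3/4)s²  ⇒  s² = 4A/√3 = 4·67.34/√3 = 269.36/1.73205 ≈ 155.515
s ≈ √155.515 ≈ 12.4706
Perimeter = 3s ≈ 3·12.4706 ≈ 37.4117

Perimeter = 37.41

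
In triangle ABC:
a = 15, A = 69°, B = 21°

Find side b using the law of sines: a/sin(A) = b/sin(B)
a/sin(A) = b/sin(B)  ⇒  b = a·sin(B)/sin(A) = 15·sin(21°)/sin(69°)
sin(21°) ≈ 0.358368, sin(69°) ≈ 0.93358
b ≈ 15·0.358368/0.93358 ≈ 5.37552/0.93358 ≈ 5.75796

b = 5.758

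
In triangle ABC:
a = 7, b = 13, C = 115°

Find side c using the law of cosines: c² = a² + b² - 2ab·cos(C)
c² = 7² + 13² − 2·7·13·cos(115°)
cos(115°) ≈ -0.422618
c² ≈ 49 + 169 − 182·(-0.422618) ≈ 218 + 76.9165 ≈ 294.917
c ≈ √294.917 ≈ 17.1731

c = 17.17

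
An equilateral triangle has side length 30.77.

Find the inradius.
r = Area/s with s the semi-perimeter.
Area = (√3/4)·30.77² = (√3/4)·946.7929 ≈ 0.433013·946.7929 ≈ 409.973
s = 3·30.77/2 = 46.155
r ≈ 409.973/46.155 ≈ 8.88253
(Equivalently r = side/(2√3) = 30.77/3.4641 ≈ 8.88253.)

r = 8.883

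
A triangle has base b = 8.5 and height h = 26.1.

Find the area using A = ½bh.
A = ½·b·h = ½·8.5·26.1 = ½·221.85 = 110.925

Area = 110.925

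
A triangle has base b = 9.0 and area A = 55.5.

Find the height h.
A = ½·b·h  ⇒  h = 2A/b = 2·55.5/9.0 = 111/9.0 ≈ 12.3333

h = 12.33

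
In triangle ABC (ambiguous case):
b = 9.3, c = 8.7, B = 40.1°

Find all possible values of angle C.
b/sin(B) = c/sin(C)  ⇒  sin(C) = c·sin(B)/b = 8.7·sin(40.1°)/9.3
sin(40.1°) ≈ 0.644124
sin(C) ≈ 8.7·0.644124/9.3 ≈ 5.60388/9.3 ≈ 0.602567
Candidate 1: C₁ = arcsin(0.602567) ≈ 37.054°  →  A = 180° − 40.1° − 37.054° ≈ 102.846° > 0, valid
Candidate 2: C₂ = 180° − C₁ ≈ 142.946°  →  A = 180° − 40.1° − 142.946° ≈ -3.046° ≤ 0, not a valid triangle

C = 37.05° (one solution)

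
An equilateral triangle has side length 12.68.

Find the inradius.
r = Area/s with s the semi-perimeter.
Area = (√3/4)·12.68² = (√3/4)·160.7824 ≈ 0.433013·160.7824 ≈ 69.6208
s = 3·12.68/2 = 19.02
r ≈ 69.6208/19.02 ≈ 3.6604
(Equivalently r = side/(2√3) = 12.68/3.4641 ≈ 3.6604.)

r = 3.66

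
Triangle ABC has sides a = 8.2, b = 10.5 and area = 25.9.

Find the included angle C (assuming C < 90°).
Area = ½·a·b·sin(C)  ⇒  sin(C) = 2·Area/(a·b) = 2·25.9/(8.2·10.5) = 51.8/86.1 ≈ 0.601626
C = arcsin(0.601626) ≈ 36.9864° (taking the acute solution since C < 90°)

C = 36.99°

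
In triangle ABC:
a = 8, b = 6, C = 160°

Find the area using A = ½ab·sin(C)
A = ½·a·b·sin(C) = ½·8·6·sin(160°)
sin(160°) ≈ 0.34202
A ≈ ½·48·0.34202 = 24·0.34202 ≈ 8.20848

Area = 8.208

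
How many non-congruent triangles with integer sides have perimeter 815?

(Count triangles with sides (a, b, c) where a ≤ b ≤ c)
Let a ≤ b ≤ c with a + b + c = 815. The only binding inequality is a + b > c, i.e. 815 − c > c, so c < 815/2; and c ≥ 815/3 since c is the largest side.
So 272 ≤ c ≤ 407. For each c, b runs from ⌈(815 − c)/2⌉ up to c (then a = 815 − b − c satisfies 1 ≤ a ≤ b automatically), giving c − ⌈(815 − c)/2⌉ + 1 choices.
Summing over c: 1 + 3 + 4 + 6 + … + 202 + 204  (136 terms, c = 272, …, 407) = 13940
Check (closed form: nearest integer to p²/48 for even p, (p+3)²/48 for odd p): (815+3)²/48 = 818²/48 = 669124/48 ≈ 13940.08 → 13940

13940 triangles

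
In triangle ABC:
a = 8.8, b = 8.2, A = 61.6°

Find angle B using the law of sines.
a/sin(A) = b/sin(B)  ⇒  sin(B) = b·sin(A)/a = 8.2·sin(61.6°)/8.8
sin(61.6°) ≈ 0.879649
sin(B) ≈ 8.2·0.879649/8.8 ≈ 7.21312/8.8 ≈ 0.819673
B = arcsin(0.819673) ≈ 55.052°
(Since b ≤ a we need B ≤ A, so the obtuse alternative 180° − 55.052° ≈ 124.948° is rejected.)

B = 55.05°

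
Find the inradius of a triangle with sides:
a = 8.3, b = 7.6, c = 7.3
r = Area/s where s is the semi-perimeter.
s = (8.3 + 7.6 + 7.3)/2 = 23.2/2 = 11.6
Area = √(s(s−a)(s−b)(s−c)) = √(11.6·3.3·4·4.3) ≈ √658.416 ≈ 25.6596
r ≈ 25.6596/11.6 ≈ 2.21204

r = 2.212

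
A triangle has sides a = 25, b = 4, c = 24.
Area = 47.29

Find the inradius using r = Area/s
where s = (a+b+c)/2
s = (25 + 4 + 24)/2 = 53/2 = 26.5
r = Area/s = 47.29/26.5 ≈ 1.78453

r = 1.785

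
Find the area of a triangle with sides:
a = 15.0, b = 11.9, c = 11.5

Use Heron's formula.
s = (15.0 + 11.9 + 11.5)/2 = 38.4/2 = 19.2
s − a = 4.2, s − b = 7.3, s − c = 7.7
s(s−a)(s−b)(s−c) = 19.2·4.2·7.3·7.7 ≈ 4532.77
Area = √4532.77 ≈ 67.3259

Area = 67.33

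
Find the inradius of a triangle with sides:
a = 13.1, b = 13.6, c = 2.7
r = Area/s where s is the semi-perimeter.
s = (13.1 + 13.6 + 2.7)/2 = 29.4/2 = 14.7
Area = √(s(s−a)(s−b)(s−c)) = √(14.7·1.6·1.1·12) ≈ √310.464 ≈ 17.62
r ≈ 17.62/14.7 ≈ 1.19864

r = 1.199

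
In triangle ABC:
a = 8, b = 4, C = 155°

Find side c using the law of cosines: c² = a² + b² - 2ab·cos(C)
c² = 8² + 4² − 2·8·4·cos(155°)
cos(155°) ≈ -0.906308
c² ≈ 64 + 16 − 64·(-0.906308) ≈ 80 + 58.0037 ≈ 138.004
c ≈ √138.004 ≈ 11.7475

c = 11.75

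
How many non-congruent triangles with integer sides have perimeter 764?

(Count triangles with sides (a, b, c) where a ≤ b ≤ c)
Let a ≤ b ≤ c with a + b + c = 764. The only binding inequality is a + b > c, i.e. 764 − c > c, so c < 764/2; and c ≥ 764/3 since c is the largest side.
So 255 ≤ c ≤ 381. For each c, b runs from ⌈(764 − c)/2⌉ up to c (then a = 764 − b − c satisfies 1 ≤ a ≤ b automatically), giving c − ⌈(764 − c)/2⌉ + 1 choices.
Summing over c: 1 + 3 + 4 + 6 + … + 189 + 190  (127 terms, c = 255, …, 381) = 12160
Check (closed form: nearest integer to p²/48 for even p, (p+3)²/48 for odd p): 764²/48 = 583696/48 ≈ 12160.33 → 12160

12160 triangles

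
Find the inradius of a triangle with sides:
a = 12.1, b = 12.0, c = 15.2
r = Area/s where s is the semi-perimeter.
s = (12.1 + 12.0 + 15.2)/2 = 39.3/2 = 19.65
Area = √(s(s−a)(s−b)(s−c)) = √(19.65·7.55·7.65·4.45) ≈ √5050.46 ≈ 71.0666
r ≈ 71.0666/19.65 ≈ 3.61662

r = 3.617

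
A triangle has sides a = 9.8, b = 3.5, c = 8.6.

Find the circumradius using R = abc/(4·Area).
First find the area with Heron's formula.
s = (9.8 + 3.5 + 8.6)/2 = 10.95
Area = √(s(s−a)(s−b)(s−c)) = √(10.95·1.15·7.45·2.35) ≈ √220.463 ≈ 14.848
abc = 9.8·3.5·8.6 = 294.98
R = abc/(4·Area) ≈ 294.98/(4·14.848) = 294.98/59.392 ≈ 4.96666

R = 4.967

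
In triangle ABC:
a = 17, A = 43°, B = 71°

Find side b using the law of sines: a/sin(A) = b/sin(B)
a/sin(A) = b/sin(B)  ⇒  b = a·sin(B)/sin(A) = 17·sin(71°)/sin(43°)
sin(71°) ≈ 0.945519, sin(43°) ≈ 0.681998
b ≈ 17·0.945519/0.681998 ≈ 16.0738/0.681998 ≈ 23.5687

b = 23.57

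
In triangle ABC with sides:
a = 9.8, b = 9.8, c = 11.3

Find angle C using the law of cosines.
c² = a² + b² − 2ab·cos(C)  ⇒  cos(C) = (a² + b² − c²)/(2ab)
cos(C) = (9.8² + 9.8² − 11.3²)/(2·9.8·9.8) = (96.04 + 96.04 − 127.69)/192.08 = 64.39/192.08 ≈ 0.335225
C = arccos(0.335225) ≈ 70.4138°

C = 70.41°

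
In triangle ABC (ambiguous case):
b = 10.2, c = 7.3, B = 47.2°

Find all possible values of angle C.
b/sin(B) = c/sin(C)  ⇒  sin(C) = c·sin(B)/b = 7.3·sin(47.2°)/10.2
sin(47.2°) ≈ 0.73373
sin(C) ≈ 7.3·0.73373/10.2 ≈ 5.35623/10.2 ≈ 0.52512
Candidate 1: C₁ = arcsin(0.52512) ≈ 31.6763°  →  A = 180° − 47.2° − 31.6763° ≈ 101.124° > 0, valid
Candidate 2: C₂ = 180° − C₁ ≈ 148.324°  →  A = 180° − 47.2° − 148.324° ≈ -15.5237° ≤ 0, not a valid triangle

C = 31.68° (one solution)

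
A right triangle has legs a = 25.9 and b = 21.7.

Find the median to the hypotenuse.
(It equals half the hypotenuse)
Hypotenuse c = √(a² + b²) = √(670.81 + 470.89) = √1141.7 ≈ 33.7891
Median to hypotenuse = c/2 ≈ 33.7891/2 ≈ 16.8945

Median = 16.89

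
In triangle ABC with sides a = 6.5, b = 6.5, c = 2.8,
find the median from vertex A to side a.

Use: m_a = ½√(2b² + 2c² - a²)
m_a = ½√(2·6.5² + 2·2.8² − 6.5²) = ½√(2·42.25 + 2·7.84 − 42.25) = ½√(84.5 + 15.68 − 42.25) = ½√57.93
√57.93 ≈ 7.61118, so m_a ≈ 3.80559

m_a = 3.806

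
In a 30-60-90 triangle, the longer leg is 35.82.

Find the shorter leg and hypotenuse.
In a 30-60-90 triangle the sides are in ratio 1 : √3 : 2, so short leg = long leg/√3 and hypotenuse = 2·(short leg).
Short leg = 35.82/√3 ≈ 35.82/1.73205 ≈ 20.6807
Hypotenuse = 2·20.6807 ≈ 41.3614

Short leg = 20.68, Hypotenuse = 41.36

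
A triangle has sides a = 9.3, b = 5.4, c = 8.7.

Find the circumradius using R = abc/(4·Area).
First find the area with Heron's formula.
s = (9.3 + 5.4 + 8.7)/2 = 11.7
Area = √(s(s−a)(s−b)(s−c)) = √(11.7·2.4·6.3·3) ≈ √530.712 ≈ 23.0372
abc = 9.3·5.4·8.7 = 436.914
R = abc/(4·Area) ≈ 436.914/(4·23.0372) = 436.914/92.1487 ≈ 4.7414

R = 4.741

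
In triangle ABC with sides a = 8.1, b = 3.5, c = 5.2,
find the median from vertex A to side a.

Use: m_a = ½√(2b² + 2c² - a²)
m_a = ½√(2·3.5² + 2·5.2² − 8.1²) = ½√(2·12.25 + 2·27.04 − 65.61) = ½√(24.5 + 54.08 − 65.61) = ½√12.97
√12.97 ≈ 3.60139, so m_a ≈ 1.80069

m_a = 1.801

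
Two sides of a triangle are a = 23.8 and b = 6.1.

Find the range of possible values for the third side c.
Triangle inequality: |a − b| < c < a + b
|a − b| = |23.8 − 6.1| = 17.7
a + b = 23.8 + 6.1 = 29.9

17.7 < c < 29.9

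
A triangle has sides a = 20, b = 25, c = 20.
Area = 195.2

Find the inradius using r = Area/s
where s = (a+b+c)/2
s = (20 + 25 + 20)/2 = 65/2 = 32.5
r = Area/s = 195.2/32.5 ≈ 6.00615

r = 6.006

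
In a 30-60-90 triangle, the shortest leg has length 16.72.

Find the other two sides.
In a 30-60-90 triangle the sides are in ratio 1 : √3 : 2 (short leg : long leg : hypotenuse).
Long leg = 16.72·√3 ≈ 16.72·1.73205 ≈ 28.9599
Hypotenuse = 2·16.72 = 33.44

Long leg = 16.72√3 = 28.96, Hypotenuse = 33.44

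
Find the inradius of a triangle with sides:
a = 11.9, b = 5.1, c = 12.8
r = Area/s where s is the semi-perimeter.
s = (11.9 + 5.1 + 12.8)/2 = 29.8/2 = 14.9
Area = √(s(s−a)(s−b)(s−c)) = √(14.9·3·9.8·2.1) ≈ √919.926 ≈ 30.3303
r ≈ 30.3303/14.9 ≈ 2.03559

r = 2.036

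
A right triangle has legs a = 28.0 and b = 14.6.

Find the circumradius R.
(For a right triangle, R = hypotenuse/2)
Hypotenuse c = √(a² + b²) = √(784 + 213.16) = √997.16 ≈ 31.5778
R = c/2 ≈ 31.5778/2 ≈ 15.7889

R = 15.79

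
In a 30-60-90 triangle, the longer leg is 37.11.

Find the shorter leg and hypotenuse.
In a 30-60-90 triangle the sides are in ratio 1 : √3 : 2, so short leg = long leg/√3 and hypotenuse = 2·(short leg).
Short leg = 37.11/√3 ≈ 37.11/1.73205 ≈ 21.4255
Hypotenuse = 2·21.4255 ≈ 42.8509

Short leg = 21.43, Hypotenuse = 42.85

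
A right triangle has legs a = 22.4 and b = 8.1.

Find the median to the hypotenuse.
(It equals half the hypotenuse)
Hypotenuse c = √(a² + b²) = √(501.76 + 65.61) = √567.37 ≈ 23.8195
Median to hypotenuse = c/2 ≈ 23.8195/2 ≈ 11.9098

Median = 11.91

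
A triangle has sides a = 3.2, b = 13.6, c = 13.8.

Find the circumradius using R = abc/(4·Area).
First find the area with Heron's formula.
s = (3.2 + 13.6 + 13.8)/2 = 15.3
Area = √(s(s−a)(s−b)(s−c)) = √(15.3·12.1·1.7·1.5) ≈ √472.082 ≈ 21.7274
abc = 3.2·13.6·13.8 = 600.576
R = abc/(4·Area) ≈ 600.576/(4·21.7274) = 600.576/86.9097 ≈ 6.91034

R = 6.91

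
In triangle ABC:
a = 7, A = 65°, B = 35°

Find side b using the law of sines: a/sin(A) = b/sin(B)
a/sin(A) = b/sin(B)  ⇒  b = a·sin(B)/sin(A) = 7·sin(35°)/sin(65°)
sin(35°) ≈ 0.573576, sin(65°) ≈ 0.906308
b ≈ 7·0.573576/0.906308 ≈ 4.01504/0.906308 ≈ 4.4301

b = 4.43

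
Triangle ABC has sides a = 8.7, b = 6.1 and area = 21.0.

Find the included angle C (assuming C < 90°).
Area = ½·a·b·sin(C)  ⇒  sin(C) = 2·Area/(a·b) = 2·21.0/(8.7·6.1) = 42/53.07 ≈ 0.791408
C = arcsin(0.791408) ≈ 52.3172° (taking the acute solution since C < 90°)

C = 52.32°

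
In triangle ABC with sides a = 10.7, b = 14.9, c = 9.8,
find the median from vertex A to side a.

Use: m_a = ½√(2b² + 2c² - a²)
m_a = ½√(2·14.9² + 2·9.8² − 10.7²) = ½√(2·222.01 + 2·96.04 − 114.49) = ½√(444.02 + 192.08 − 114.49) = ½√521.61
√521.61 ≈ 22.8388, so m_a ≈ 11.4194

m_a = 11.42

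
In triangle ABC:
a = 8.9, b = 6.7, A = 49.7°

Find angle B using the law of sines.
a/sin(A) = b/sin(B)  ⇒  sin(B) = b·sin(A)/a = 6.7·sin(49.7°)/8.9
sin(49.7°) ≈ 0.762668
sin(B) ≈ 6.7·0.762668/8.9 ≈ 5.10988/8.9 ≈ 0.574144
B = arcsin(0.574144) ≈ 35.0397°
(Since b ≤ a we need B ≤ A, so the obtuse alternative 180° − 35.0397° ≈ 144.96° is rejected.)

B = 35.04°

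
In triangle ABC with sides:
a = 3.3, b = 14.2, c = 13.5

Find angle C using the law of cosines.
c² = a² + b² − 2ab·cos(C)  ⇒  cos(C) = (a² + b² − c²)/(2ab)
cos(C) = (3.3² + 14.2² − 13.5²)/(2·3.3·14.2) = (10.89 + 201.64 − 182.25)/93.72 = 30.28/93.72 ≈ 0.32309
C = arccos(0.32309) ≈ 71.1501°

C = 71.15°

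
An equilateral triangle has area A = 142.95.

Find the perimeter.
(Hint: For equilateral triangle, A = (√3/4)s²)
A = (√3/4)s²  ⇒  s² = 4A/√3 = 4·142.95/√3 = 571.8/1.73205 ≈ 330.129
s ≈ √330.129 ≈ 18.1694
Perimeter = 3s ≈ 3·18.1694 ≈ 54.5083

Perimeter = 54.51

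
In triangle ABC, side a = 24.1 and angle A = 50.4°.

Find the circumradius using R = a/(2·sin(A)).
R = a/(2·sin(A)) = 24.1/(2·sin(50.4°))
sin(50.4°) ≈ 0.770513
R ≈ 24.1/(2·0.770513) = 24.1/1.54103 ≈ 15.6389

R = 15.64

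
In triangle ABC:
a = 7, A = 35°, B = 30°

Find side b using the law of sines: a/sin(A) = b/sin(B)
a/sin(A) = b/sin(B)  ⇒  b = a·sin(B)/sin(A) = 7·sin(30°)/sin(35°)
sin(30°) ≈ 0.5, sin(35°) ≈ 0.573576
b ≈ 7·0.5/0.573576 ≈ 3.5/0.573576 ≈ 6.10206

b = 6.102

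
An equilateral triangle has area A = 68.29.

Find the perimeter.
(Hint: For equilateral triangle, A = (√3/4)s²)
A = (√3/4)s²  ⇒  s² = 4A/√3 = 4·68.29/√3 = 273.16/1.73205 ≈ 157.709
s ≈ √157.709 ≈ 12.5582
Perimeter = 3s ≈ 3·12.5582 ≈ 37.6747

Perimeter = 37.67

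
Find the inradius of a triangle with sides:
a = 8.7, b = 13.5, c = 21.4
r = Area/s where s is the semi-perimeter.
s = (8.7 + 13.5 + 21.4)/2 = 43.6/2 = 21.8
Area = √(s(s−a)(s−b)(s−c)) = √(21.8·13.1·8.3·0.4) ≈ √948.126 ≈ 30.7916
r ≈ 30.7916/21.8 ≈ 1.41246

r = 1.412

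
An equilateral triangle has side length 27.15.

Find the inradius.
r = Area/s with s the semi-perimeter.
Area = (√3/4)·27.15² = (√3/4)·737.1225 ≈ 0.433013·737.1225 ≈ 319.183
s = 3·27.15/2 = 40.725
r ≈ 319.183/40.725 ≈ 7.83753
(Equivalently r = side/(2√3) = 27.15/3.4641 ≈ 7.83753.)

r = 7.838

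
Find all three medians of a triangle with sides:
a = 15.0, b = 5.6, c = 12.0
Median formula: m_a = ½√(2b² + 2c² − a²) (and cyclically). a² = 225, b² = 31.36, c² = 144.
m_a = ½√(2·31.36 + 2·144 − 225) = ½√125.72 ≈ ½·11.2125 ≈ 5.60625
m_b = ½√(2·225 + 2·144 − 31.36) = ½√706.64 ≈ ½·26.5827 ≈ 13.2914
m_c = ½√(2·225 + 2·31.36 − 144) = ½√368.72 ≈ ½·19.2021 ≈ 9.60104

m_a = 5.606, m_b = 13.29, m_c = 9.601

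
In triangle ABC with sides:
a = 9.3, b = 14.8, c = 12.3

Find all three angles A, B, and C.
Law of cosines for each angle (a² = 86.49, b² = 219.04, c² = 151.29):
cos(A) = (b² + c² − a²)/(2bc) = (219.04 + 151.29 − 86.49)/(2·14.8·12.3) = 283.84/364.08 ≈ 0.779609  ⇒  A ≈ 38.7752°
cos(B) = (a² + c² − b²)/(2ac) = (86.49 + 151.29 − 219.04)/(2·9.3·12.3) = 18.74/228.78 ≈ 0.0819128  ⇒  B ≈ 85.3015°
cos(C) = (a² + b² − c²)/(2ab) = (86.49 + 219.04 − 151.29)/(2·9.3·14.8) = 154.24/275.28 ≈ 0.560302  ⇒  C ≈ 55.9233°
Check: A + B + C ≈ 180°

A = 38.78°, B = 85.3°, C = 55.92°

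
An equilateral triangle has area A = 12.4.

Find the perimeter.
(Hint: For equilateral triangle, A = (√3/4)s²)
A = (√3/4)s²  ⇒  s² = 4A/√3 = 4·12.4/√3 = 49.6/1.73205 ≈ 28.6366
s ≈ √28.6366 ≈ 5.35132
Perimeter = 3s ≈ 3·5.35132 ≈ 16.0539

Perimeter = 16.05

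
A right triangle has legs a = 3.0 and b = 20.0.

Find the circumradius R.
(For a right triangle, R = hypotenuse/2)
Hypotenuse c = √(a² + b²) = √(9 + 400) = √409 ≈ 20.2237
R = c/2 ≈ 20.2237/2 ≈ 10.1119

R = 10.11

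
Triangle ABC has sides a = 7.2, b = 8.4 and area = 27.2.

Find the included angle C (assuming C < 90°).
Area = ½·a·b·sin(C)  ⇒  sin(C) = 2·Area/(a·b) = 2·27.2/(7.2·8.4) = 54.4/60.48 ≈ 0.899471
C = arcsin(0.899471) ≈ 64.0886° (taking the acute solution since C < 90°)

C = 64.09°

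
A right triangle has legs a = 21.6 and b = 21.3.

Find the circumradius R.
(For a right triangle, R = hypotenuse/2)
Hypotenuse c = √(a² + b²) = √(466.56 + 453.69) = √920.25 ≈ 30.3356
R = c/2 ≈ 30.3356/2 ≈ 15.1678

R = 15.17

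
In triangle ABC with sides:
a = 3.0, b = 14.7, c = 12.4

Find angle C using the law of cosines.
c² = a² + b² − 2ab·cos(C)  ⇒  cos(C) = (a² + b² − c²)/(2ab)
cos(C) = (3.0² + 14.7² − 12.4²)/(2·3.0·14.7) = (9 + 216.09 − 153.76)/88.2 = 71.33/88.2 ≈ 0.80873
C = arccos(0.80873) ≈ 36.028°

C = 36.03°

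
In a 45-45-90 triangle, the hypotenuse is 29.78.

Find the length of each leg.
In a 45-45-90 triangle hypotenuse = leg·√2, so leg = hypotenuse/√2.
Leg = 29.78/√2 ≈ 29.78/1.41421 ≈ 21.0576

Each leg = 21.06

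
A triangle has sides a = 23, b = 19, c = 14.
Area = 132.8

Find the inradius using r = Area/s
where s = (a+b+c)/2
s = (23 + 19 + 14)/2 = 56/2 = 28
r = Area/s = 132.8/28 ≈ 4.74286

r = 4.743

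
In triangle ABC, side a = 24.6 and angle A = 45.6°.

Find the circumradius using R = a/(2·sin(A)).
R = a/(2·sin(A)) = 24.6/(2·sin(45.6°))
sin(45.6°) ≈ 0.714473
R ≈ 24.6/(2·0.714473) = 24.6/1.42895 ≈ 17.2155

R = 17.22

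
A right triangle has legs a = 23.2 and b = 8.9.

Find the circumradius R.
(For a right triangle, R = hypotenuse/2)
Hypotenuse c = √(a² + b²) = √(538.24 + 79.21) = √617.45 ≈ 24.8485
R = c/2 ≈ 24.8485/2 ≈ 12.4243

R = 12.42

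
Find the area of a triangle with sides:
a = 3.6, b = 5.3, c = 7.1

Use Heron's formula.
s = (3.6 + 5.3 + 7.1)/2 = 16/2 = 8
s − a = 4.4, s − b = 2.7, s − c = 0.9
s(s−a)(s−b)(s−c) = 8·4.4·2.7·0.9 ≈ 85.536
Area = √85.536 ≈ 9.24857

Area = 9.249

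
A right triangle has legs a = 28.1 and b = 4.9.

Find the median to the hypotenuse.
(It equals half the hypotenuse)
Hypotenuse c = √(a² + b²) = √(789.61 + 24.01) = √813.62 ≈ 28.524
Median to hypotenuse = c/2 ≈ 28.524/2 ≈ 14.262

Median = 14.26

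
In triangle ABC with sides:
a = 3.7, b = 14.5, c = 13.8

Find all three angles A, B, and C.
Law of cosines for each angle (a² = 13.69, b² = 210.25, c² = 190.44):
cos(A) = (b² + c² − a²)/(2bc) = (210.25 + 190.44 − 13.69)/(2·14.5·13.8) = 387/400.2 ≈ 0.967016  ⇒  A ≈ 14.7566°
cos(B) = (a² + c² − b²)/(2ac) = (13.69 + 190.44 − 210.25)/(2·3.7·13.8) = -6.12/102.12 ≈ -0.0599295  ⇒  B ≈ 93.4358°
cos(C) = (a² + b² − c²)/(2ab) = (13.69 + 210.25 − 190.44)/(2·3.7·14.5) = 33.5/107.3 ≈ 0.312209  ⇒  C ≈ 71.8076°
Check: A + B + C ≈ 180°

A = 14.76°, B = 93.44°, C = 71.81°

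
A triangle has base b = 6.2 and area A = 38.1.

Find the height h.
A = ½·b·h  ⇒  h = 2A/b = 2·38.1/6.2 = 76.2/6.2 ≈ 12.2903

h = 12.29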